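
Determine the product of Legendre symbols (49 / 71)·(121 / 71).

By multiplicativity, (49·121 / 71) = (49 / 71)·(121 / 71).
First factor (49 / 71):
(49 / 71)
  = (71 / 49)    [QR: 49 ≡ 1 mod 4, sign kept]
  = (22 / 49)    [71 ≡ 22 mod 49]
  = (11 / 49)    [49 ≡ 1 mod 8 ⇒ (2 / 49) = +1]
  = (49 / 11)    [QR: 49 ≡ 1 mod 4, sign kept]
  = (5 / 11)    [49 ≡ 5 mod 11]
  = (11 / 5)    [QR: 5 ≡ 1 mod 4, sign kept]
  = (1 / 5)    [11 ≡ 1 mod 5]
  = 1    [(1 / 5) = 1]
Second factor (121 / 71):
(121 / 71)
  = (50 / 71)    [121 ≡ 50 mod 71]
  = (25 / 71)    [71 ≡ 7 mod 8 ⇒ (2 / 71) = +1]
  = (71 / 25)    [QR: 25 ≡ 1 mod 4, sign kept]
  = (21 / 25)    [71 ≡ 21 mod 25]
  = (25 / 21)    [QR: 21 ≡ 1 mod 4, sign kept]
  = (4 / 21)    [25 ≡ 4 mod 21]
  = (1 / 21)    [21 ≡ 5 mod 8 ⇒ (2 / 21)^2 = +1]
  = 1    [(1 / 21) = 1]
Product: (1)·(1) = 1.

1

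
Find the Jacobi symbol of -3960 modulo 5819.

Pull out -1: (-3960/5819) = (-1/5819)·(3960/5819). Since 5819 ≡ 3 (mod 4), (-1/5819) = -1. Now have -(3960/5819).
Factor out 2: 3960 = 2^3·495. Since 5819 ≡ 3 (mod 8), (2/5819) = -1, and (2/5819)^3 = -1. Now have (495/5819).
Both 495 ≡ 3 and 5819 ≡ 3 (mod 4), so reciprocity gives (495/5819) = -(5819/495). Reduce: 5819 ≡ 374 (mod 495). Now have -(374/495).
Factor out 2: 374 = 2·187. Since 495 ≡ 7 (mod 8), (2/495) = +1. Now have -(187/495).
Both 187 ≡ 3 and 495 ≡ 3 (mod 4), so reciprocity gives (187/495) = -(495/187). Reduce: 495 ≡ 121 (mod 187). Now have (121/187).
121 ≡ 1 (mod 4), so quadratic reciprocity gives (121/187) = (187/121). Reduce: 187 ≡ 66 (mod 121). Now have (66/121).
Factor out 2: 66 = 2·33. Since 121 ≡ 1 (mod 8), (2/121) = +1. Now have (33/121).
33 ≡ 1 (mod 4), so quadratic reciprocity gives (33/121) = (121/33). Reduce: 121 ≡ 22 (mod 33). Now have (22/33).
Factor out 2: 22 = 2·11. Since 33 ≡ 1 (mod 8), (2/33) = +1. Now have (11/33).
33 ≡ 1 (mod 4), so quadratic reciprocity gives (11/33) = (33/11). Reduce: 33 ≡ 0 (mod 11). Now have (0/11).
The numerator is now 0 with denominator 11 > 1: the symbol is 0.

0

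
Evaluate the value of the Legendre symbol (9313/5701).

-1

(9313/5701)
  = (3612/5701)    [9313 ≡ 3612 mod 5701]
  = (903/5701)    [5701 ≡ 5 mod 8 ⇒ (2/5701)^2 = +1]
  = (5701/903)    [QR: 5701 ≡ 1 mod 4, sign kept]
  = (283/903)    [5701 ≡ 283 mod 903]
  = -(903/283)    [QR: both ≡ 3 mod 4, sign flips]
  = -(54/283)    [903 ≡ 54 mod 283]
  = (27/283)    [283 ≡ 3 mod 8 ⇒ (2/283) = -1]
  = -(283/27)    [QR: both ≡ 3 mod 4, sign flips]
  = -(13/27)    [283 ≡ 13 mod 27]
  = -(27/13)    [QR: 13 ≡ 1 mod 4, sign kept]
  = -(1/13)    [27 ≡ 1 mod 13]
  = -1    [(1/13) = 1]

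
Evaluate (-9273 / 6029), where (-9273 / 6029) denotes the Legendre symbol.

(-9273 / 6029)
  = (2785 / 6029)    [-9273 ≡ 2785 mod 6029]
  = (6029 / 2785)    [QR: 2785 ≡ 1 mod 4, sign kept]
  = (459 / 2785)    [6029 ≡ 459 mod 2785]
  = (2785 / 459)    [QR: 2785 ≡ 1 mod 4, sign kept]
  = (31 / 459)    [2785 ≡ 31 mod 459]
  = -(459 / 31)    [QR: both ≡ 3 mod 4, sign flips]
  = -(25 / 31)    [459 ≡ 25 mod 31]
  = -(31 / 25)    [QR: 25 ≡ 1 mod 4, sign kept]
  = -(6 / 25)    [31 ≡ 6 mod 25]
  = -(3 / 25)    [25 ≡ 1 mod 8 ⇒ (2 / 25) = +1]
  = -(25 / 3)    [QR: 25 ≡ 1 mod 4, sign kept]
  = -(1 / 3)    [25 ≡ 1 mod 3]
  = -1    [(1 / 3) = 1]

-1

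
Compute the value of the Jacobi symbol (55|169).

169 ≡ 1 (mod 4), so quadratic reciprocity gives (55|169) = (169|55). Reduce: 169 ≡ 4 (mod 55). Now have (4|55).
Factor out 2: 4 = 2^2. Since 55 ≡ 7 (mod 8), (2|55) = +1, and (2|55)^2 = +1. Now have (1|55).
(1|55) = 1. Collecting the sign factors: 1.

1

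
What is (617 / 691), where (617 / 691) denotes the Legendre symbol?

1

(617 / 691)
  = (691 / 617)    [QR: 617 ≡ 1 mod 4, sign kept]
  = (74 / 617)    [691 ≡ 74 mod 617]
  = (37 / 617)    [617 ≡ 1 mod 8 ⇒ (2 / 617) = +1]
  = (617 / 37)    [QR: 37 ≡ 1 mod 4, sign kept]
  = (25 / 37)    [617 ≡ 25 mod 37]
  = (37 / 25)    [QR: 25 ≡ 1 mod 4, sign kept]
  = (12 / 25)    [37 ≡ 12 mod 25]
  = (3 / 25)    [25 ≡ 1 mod 8 ⇒ (2 / 25)^2 = +1]
  = (25 / 3)    [QR: 25 ≡ 1 mod 4, sign kept]
  = (1 / 3)    [25 ≡ 1 mod 3]
  = 1    [(1 / 3) = 1]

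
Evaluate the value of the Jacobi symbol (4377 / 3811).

(4377 / 3811)
  = (566 / 3811)    [4377 ≡ 566 mod 3811]
  = -(283 / 3811)    [3811 ≡ 3 mod 8 ⇒ (2 / 3811) = -1]
  = (3811 / 283)    [QR: both ≡ 3 mod 4, sign flips]
  = (132 / 283)    [3811 ≡ 132 mod 283]
  = (33 / 283)    [283 ≡ 3 mod 8 ⇒ (2 / 283)^2 = +1]
  = (283 / 33)    [QR: 33 ≡ 1 mod 4, sign kept]
  = (19 / 33)    [283 ≡ 19 mod 33]
  = (33 / 19)    [QR: 33 ≡ 1 mod 4, sign kept]
  = (14 / 19)    [33 ≡ 14 mod 19]
  = -(7 / 19)    [19 ≡ 3 mod 8 ⇒ (2 / 19) = -1]
  = (19 / 7)    [QR: both ≡ 3 mod 4, sign flips]
  = (5 / 7)    [19 ≡ 5 mod 7]
  = (7 / 5)    [QR: 5 ≡ 1 mod 4, sign kept]
  = (2 / 5)    [7 ≡ 2 mod 5]
  = -(1 / 5)    [5 ≡ 5 mod 8 ⇒ (2 / 5) = -1]
  = -1    [(1 / 5) = 1]

-1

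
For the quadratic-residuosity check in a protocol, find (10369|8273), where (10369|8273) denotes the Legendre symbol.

Reduce the numerator: 10369 ≡ 2096 (mod 8273), so (10369|8273) = (2096|8273).
Factor out 2: 2096 = 2^4·131. Since 8273 ≡ 1 (mod 8), (2|8273) = +1, and (2|8273)^4 = +1. Now have (131|8273).
8273 ≡ 1 (mod 4), so quadratic reciprocity gives (131|8273) = (8273|131). Reduce: 8273 ≡ 20 (mod 131). Now have (20|131).
Factor out 2: 20 = 2^2·5. Since 131 ≡ 3 (mod 8), (2|131) = -1, and (2|131)^2 = +1. Now have (5|131).
5 ≡ 1 (mod 4), so quadratic reciprocity gives (5|131) = (131|5). Reduce: 131 ≡ 1 (mod 5). Now have (1|5).
(1|5) = 1. Collecting the sign factors: 1.

1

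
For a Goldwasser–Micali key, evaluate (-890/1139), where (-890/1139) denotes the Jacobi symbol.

Reduce the numerator: -890 ≡ 249 (mod 1139), so (-890/1139) = (249/1139).
249 ≡ 1 (mod 4), so quadratic reciprocity gives (249/1139) = (1139/249). Reduce: 1139 ≡ 143 (mod 249). Now have (143/249).
249 ≡ 1 (mod 4), so quadratic reciprocity gives (143/249) = (249/143). Reduce: 249 ≡ 106 (mod 143). Now have (106/143).
Factor out 2: 106 = 2·53. Since 143 ≡ 7 (mod 8), (2/143) = +1. Now have (53/143).
53 ≡ 1 (mod 4), so quadratic reciprocity gives (53/143) = (143/53). Reduce: 143 ≡ 37 (mod 53). Now have (37/53).
37 ≡ 1 (mod 4), so quadratic reciprocity gives (37/53) = (53/37). Reduce: 53 ≡ 16 (mod 37). Now have (16/37).
Factor out 2: 16 = 2^4. Since 37 ≡ 5 (mod 8), (2/37) = -1, and (2/37)^4 = +1. Now have (1/37).
(1/37) = 1. Collecting the sign factors: 1.

1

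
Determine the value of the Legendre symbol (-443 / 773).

Reduce the numerator: -443 ≡ 330 (mod 773), so (-443 / 773) = (330 / 773).
Factor out 2: 330 = 2·165. Since 773 ≡ 5 (mod 8), (2 / 773) = -1. Now have -(165 / 773).
165 ≡ 1 (mod 4), so quadratic reciprocity gives (165 / 773) = (773 / 165). Reduce: 773 ≡ 113 (mod 165). Now have -(113 / 165).
113 ≡ 1 (mod 4), so quadratic reciprocity gives (113 / 165) = (165 / 113). Reduce: 165 ≡ 52 (mod 113). Now have -(52 / 113).
Factor out 2: 52 = 2^2·13. Since 113 ≡ 1 (mod 8), (2 / 113) = +1, and (2 / 113)^2 = +1. Now have -(13 / 113).
13 ≡ 1 (mod 4), so quadratic reciprocity gives (13 / 113) = (113 / 13). Reduce: 113 ≡ 9 (mod 13). Now have -(9 / 13).
9 ≡ 1 (mod 4), so quadratic reciprocity gives (9 / 13) = (13 / 9). Reduce: 13 ≡ 4 (mod 9). Now have -(4 / 9).
Factor out 2: 4 = 2^2. Since 9 ≡ 1 (mod 8), (2 / 9) = +1, and (2 / 9)^2 = +1. Now have -(1 / 9).
(1 / 9) = 1. Collecting the sign factors: -1.

-1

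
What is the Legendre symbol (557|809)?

(557|809)
  = (809|557)    [QR: 557 ≡ 1 mod 4, sign kept]
  = (252|557)    [809 ≡ 252 mod 557]
  = (63|557)    [557 ≡ 5 mod 8 ⇒ (2|557)^2 = +1]
  = (557|63)    [QR: 557 ≡ 1 mod 4, sign kept]
  = (53|63)    [557 ≡ 53 mod 63]
  = (63|53)    [QR: 53 ≡ 1 mod 4, sign kept]
  = (10|53)    [63 ≡ 10 mod 53]
  = -(5|53)    [53 ≡ 5 mod 8 ⇒ (2|53) = -1]
  = -(53|5)    [QR: 5 ≡ 1 mod 4, sign kept]
  = -(3|5)    [53 ≡ 3 mod 5]
  = -(5|3)    [QR: 5 ≡ 1 mod 4, sign kept]
  = -(2|3)    [5 ≡ 2 mod 3]
  = (1|3)    [3 ≡ 3 mod 8 ⇒ (2|3) = -1]
  = 1    [(1|3) = 1]

1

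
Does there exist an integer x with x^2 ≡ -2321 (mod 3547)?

(-2321/3547)
  = (1226/3547)    [-2321 ≡ 1226 mod 3547]
  = -(613/3547)    [3547 ≡ 3 mod 8 ⇒ (2/3547) = -1]
  = -(3547/613)    [QR: 613 ≡ 1 mod 4, sign kept]
  = -(482/613)    [3547 ≡ 482 mod 613]
  = (241/613)    [613 ≡ 5 mod 8 ⇒ (2/613) = -1]
  = (613/241)    [QR: 241 ≡ 1 mod 4, sign kept]
  = (131/241)    [613 ≡ 131 mod 241]
  = (241/131)    [QR: 241 ≡ 1 mod 4, sign kept]
  = (110/131)    [241 ≡ 110 mod 131]
  = -(55/131)    [131 ≡ 3 mod 8 ⇒ (2/131) = -1]
  = (131/55)    [QR: both ≡ 3 mod 4, sign flips]
  = (21/55)    [131 ≡ 21 mod 55]
  = (55/21)    [QR: 21 ≡ 1 mod 4, sign kept]
  = (13/21)    [55 ≡ 13 mod 21]
  = (21/13)    [QR: 13 ≡ 1 mod 4, sign kept]
  = (8/13)    [21 ≡ 8 mod 13]
  = -(1/13)    [13 ≡ 5 mod 8 ⇒ (2/13)^3 = -1]
  = -1    [(1/13) = 1]
(-2321/3547) = -1, and 3547 is prime, so -2321 is not a quadratic residue mod 3547.

no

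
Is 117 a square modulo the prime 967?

117 ≡ 1 (mod 4), so quadratic reciprocity gives (117/967) = (967/117). Reduce: 967 ≡ 31 (mod 117). Now have (31/117).
117 ≡ 1 (mod 4), so quadratic reciprocity gives (31/117) = (117/31). Reduce: 117 ≡ 24 (mod 31). Now have (24/31).
Factor out 2: 24 = 2^3·3. Since 31 ≡ 7 (mod 8), (2/31) = +1, and (2/31)^3 = +1. Now have (3/31).
Both 3 ≡ 3 and 31 ≡ 3 (mod 4), so reciprocity gives (3/31) = -(31/3). Reduce: 31 ≡ 1 (mod 3). Now have -(1/3).
(1/3) = 1. Collecting the sign factors: -1.
(117/967) = -1, and 967 is prime, so 117 is not a quadratic residue mod 967.

no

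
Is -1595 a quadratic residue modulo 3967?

yes

(-1595|3967)
  = -(1595|3967)    [3967 ≡ 3 mod 4 ⇒ (-1|3967) = -1]
  = (3967|1595)    [QR: both ≡ 3 mod 4, sign flips]
  = (777|1595)    [3967 ≡ 777 mod 1595]
  = (1595|777)    [QR: 777 ≡ 1 mod 4, sign kept]
  = (41|777)    [1595 ≡ 41 mod 777]
  = (777|41)    [QR: 41 ≡ 1 mod 4, sign kept]
  = (39|41)    [777 ≡ 39 mod 41]
  = (41|39)    [QR: 41 ≡ 1 mod 4, sign kept]
  = (2|39)    [41 ≡ 2 mod 39]
  = (1|39)    [39 ≡ 7 mod 8 ⇒ (2|39) = +1]
  = 1    [(1|39) = 1]
(-1595|3967) = 1, and 3967 is prime, so -1595 is a quadratic residue mod 3967.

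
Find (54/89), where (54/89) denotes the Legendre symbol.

-1

(54/89)
  = (27/89)    [89 ≡ 1 mod 8 ⇒ (2/89) = +1]
  = (89/27)    [QR: 89 ≡ 1 mod 4, sign kept]
  = (8/27)    [89 ≡ 8 mod 27]
  = -(1/27)    [27 ≡ 3 mod 8 ⇒ (2/27)^3 = -1]
  = -1    [(1/27) = 1]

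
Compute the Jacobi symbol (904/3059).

Factor out 2: 904 = 2^3·113. Since 3059 ≡ 3 (mod 8), (2/3059) = -1, and (2/3059)^3 = -1. Now have -(113/3059).
113 ≡ 1 (mod 4), so quadratic reciprocity gives (113/3059) = (3059/113). Reduce: 3059 ≡ 8 (mod 113). Now have -(8/113).
Factor out 2: 8 = 2^3. Since 113 ≡ 1 (mod 8), (2/113) = +1, and (2/113)^3 = +1. Now have -(1/113).
(1/113) = 1. Collecting the sign factors: -1.

-1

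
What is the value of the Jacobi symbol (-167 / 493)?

(-167 / 493)
  = (326 / 493)    [-167 ≡ 326 mod 493]
  = -(163 / 493)    [493 ≡ 5 mod 8 ⇒ (2 / 493) = -1]
  = -(493 / 163)    [QR: 493 ≡ 1 mod 4, sign kept]
  = -(4 / 163)    [493 ≡ 4 mod 163]
  = -(1 / 163)    [163 ≡ 3 mod 8 ⇒ (2 / 163)^2 = +1]
  = -1    [(1 / 163) = 1]

-1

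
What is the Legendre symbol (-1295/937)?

(-1295/937)
  = (1295/937)    [937 ≡ 1 mod 4 ⇒ (-1/937) = +1]
  = (358/937)    [1295 ≡ 358 mod 937]
  = (179/937)    [937 ≡ 1 mod 8 ⇒ (2/937) = +1]
  = (937/179)    [QR: 937 ≡ 1 mod 4, sign kept]
  = (42/179)    [937 ≡ 42 mod 179]
  = -(21/179)    [179 ≡ 3 mod 8 ⇒ (2/179) = -1]
  = -(179/21)    [QR: 21 ≡ 1 mod 4, sign kept]
  = -(11/21)    [179 ≡ 11 mod 21]
  = -(21/11)    [QR: 21 ≡ 1 mod 4, sign kept]
  = -(10/11)    [21 ≡ 10 mod 11]
  = (5/11)    [11 ≡ 3 mod 8 ⇒ (2/11) = -1]
  = (11/5)    [QR: 5 ≡ 1 mod 4, sign kept]
  = (1/5)    [11 ≡ 1 mod 5]
  = 1    [(1/5) = 1]

1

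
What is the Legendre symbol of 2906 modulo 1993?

-1

Reduce the numerator: 2906 ≡ 913 (mod 1993), so (2906/1993) = (913/1993).
913 ≡ 1 (mod 4), so quadratic reciprocity gives (913/1993) = (1993/913). Reduce: 1993 ≡ 167 (mod 913). Now have (167/913).
913 ≡ 1 (mod 4), so quadratic reciprocity gives (167/913) = (913/167). Reduce: 913 ≡ 78 (mod 167). Now have (78/167).
Factor out 2: 78 = 2·39. Since 167 ≡ 7 (mod 8), (2/167) = +1. Now have (39/167).
Both 39 ≡ 3 and 167 ≡ 3 (mod 4), so reciprocity gives (39/167) = -(167/39). Reduce: 167 ≡ 11 (mod 39). Now have -(11/39).
Both 11 ≡ 3 and 39 ≡ 3 (mod 4), so reciprocity gives (11/39) = -(39/11). Reduce: 39 ≡ 6 (mod 11). Now have (6/11).
Factor out 2: 6 = 2·3. Since 11 ≡ 3 (mod 8), (2/11) = -1. Now have -(3/11).
Both 3 ≡ 3 and 11 ≡ 3 (mod 4), so reciprocity gives (3/11) = -(11/3). Reduce: 11 ≡ 2 (mod 3). Now have (2/3).
Factor out 2: 2 = 2. Since 3 ≡ 3 (mod 8), (2/3) = -1. Now have -(1/3).
(1/3) = 1. Collecting the sign factors: -1.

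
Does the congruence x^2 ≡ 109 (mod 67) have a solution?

(109/67)
  = (42/67)    [109 ≡ 42 mod 67]
  = -(21/67)    [67 ≡ 3 mod 8 ⇒ (2/67) = -1]
  = -(67/21)    [QR: 21 ≡ 1 mod 4, sign kept]
  = -(4/21)    [67 ≡ 4 mod 21]
  = -(1/21)    [21 ≡ 5 mod 8 ⇒ (2/21)^2 = +1]
  = -1    [(1/21) = 1]
(109/67) = -1, and 67 is prime, so 109 is not a quadratic residue mod 67.

no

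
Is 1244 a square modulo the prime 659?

(1244/659)
  = (585/659)    [1244 ≡ 585 mod 659]
  = (659/585)    [QR: 585 ≡ 1 mod 4, sign kept]
  = (74/585)    [659 ≡ 74 mod 585]
  = (37/585)    [585 ≡ 1 mod 8 ⇒ (2/585) = +1]
  = (585/37)    [QR: 37 ≡ 1 mod 4, sign kept]
  = (30/37)    [585 ≡ 30 mod 37]
  = -(15/37)    [37 ≡ 5 mod 8 ⇒ (2/37) = -1]
  = -(37/15)    [QR: 37 ≡ 1 mod 4, sign kept]
  = -(7/15)    [37 ≡ 7 mod 15]
  = (15/7)    [QR: both ≡ 3 mod 4, sign flips]
  = (1/7)    [15 ≡ 1 mod 7]
  = 1    [(1/7) = 1]
The Legendre symbol is 1, so x^2 ≡ 1244 (mod 659) has solution.

yes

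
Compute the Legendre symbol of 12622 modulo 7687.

-1

(12622/7687)
  = (4935/7687)    [12622 ≡ 4935 mod 7687]
  = -(7687/4935)    [QR: both ≡ 3 mod 4, sign flips]
  = -(2752/4935)    [7687 ≡ 2752 mod 4935]
  = -(43/4935)    [4935 ≡ 7 mod 8 ⇒ (2/4935)^6 = +1]
  = (4935/43)    [QR: both ≡ 3 mod 4, sign flips]
  = (33/43)    [4935 ≡ 33 mod 43]
  = (43/33)    [QR: 33 ≡ 1 mod 4, sign kept]
  = (10/33)    [43 ≡ 10 mod 33]
  = (5/33)    [33 ≡ 1 mod 8 ⇒ (2/33) = +1]
  = (33/5)    [QR: 5 ≡ 1 mod 4, sign kept]
  = (3/5)    [33 ≡ 3 mod 5]
  = (5/3)    [QR: 5 ≡ 1 mod 4, sign kept]
  = (2/3)    [5 ≡ 2 mod 3]
  = -(1/3)    [3 ≡ 3 mod 8 ⇒ (2/3) = -1]
  = -1    [(1/3) = 1]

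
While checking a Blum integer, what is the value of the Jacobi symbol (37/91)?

37 ≡ 1 (mod 4), so quadratic reciprocity gives (37/91) = (91/37). Reduce: 91 ≡ 17 (mod 37). Now have (17/37).
17 ≡ 1 (mod 4), so quadratic reciprocity gives (17/37) = (37/17). Reduce: 37 ≡ 3 (mod 17). Now have (3/17).
17 ≡ 1 (mod 4), so quadratic reciprocity gives (3/17) = (17/3). Reduce: 17 ≡ 2 (mod 3). Now have (2/3).
Factor out 2: 2 = 2. Since 3 ≡ 3 (mod 8), (2/3) = -1. Now have -(1/3).
(1/3) = 1. Collecting the sign factors: -1.

-1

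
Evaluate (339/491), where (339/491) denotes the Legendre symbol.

(339/491)
  = -(491/339)    [QR: both ≡ 3 mod 4, sign flips]
  = -(152/339)    [491 ≡ 152 mod 339]
  = (19/339)    [339 ≡ 3 mod 8 ⇒ (2/339)^3 = -1]
  = -(339/19)    [QR: both ≡ 3 mod 4, sign flips]
  = -(16/19)    [339 ≡ 16 mod 19]
  = -(1/19)    [19 ≡ 3 mod 8 ⇒ (2/19)^4 = +1]
  = -1    [(1/19) = 1]

-1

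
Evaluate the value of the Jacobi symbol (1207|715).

-1

Reduce the numerator: 1207 ≡ 492 (mod 715), so (1207|715) = (492|715).
Factor out 2: 492 = 2^2·123. Since 715 ≡ 3 (mod 8), (2|715) = -1, and (2|715)^2 = +1. Now have (123|715).
Both 123 ≡ 3 and 715 ≡ 3 (mod 4), so reciprocity gives (123|715) = -(715|123). Reduce: 715 ≡ 100 (mod 123). Now have -(100|123).
Factor out 2: 100 = 2^2·25. Since 123 ≡ 3 (mod 8), (2|123) = -1, and (2|123)^2 = +1. Now have -(25|123).
25 ≡ 1 (mod 4), so quadratic reciprocity gives (25|123) = (123|25). Reduce: 123 ≡ 23 (mod 25). Now have -(23|25).
25 ≡ 1 (mod 4), so quadratic reciprocity gives (23|25) = (25|23). Reduce: 25 ≡ 2 (mod 23). Now have -(2|23).
Factor out 2: 2 = 2. Since 23 ≡ 7 (mod 8), (2|23) = +1. Now have -(1|23).
(1|23) = 1. Collecting the sign factors: -1.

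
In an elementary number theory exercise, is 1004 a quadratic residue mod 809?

Reduce the numerator: 1004 ≡ 195 (mod 809), so (1004/809) = (195/809).
809 ≡ 1 (mod 4), so quadratic reciprocity gives (195/809) = (809/195). Reduce: 809 ≡ 29 (mod 195). Now have (29/195).
29 ≡ 1 (mod 4), so quadratic reciprocity gives (29/195) = (195/29). Reduce: 195 ≡ 21 (mod 29). Now have (21/29).
21 ≡ 1 (mod 4), so quadratic reciprocity gives (21/29) = (29/21). Reduce: 29 ≡ 8 (mod 21). Now have (8/21).
Factor out 2: 8 = 2^3. Since 21 ≡ 5 (mod 8), (2/21) = -1, and (2/21)^3 = -1. Now have -(1/21).
(1/21) = 1. Collecting the sign factors: -1.
The Legendre symbol is -1, so x^2 ≡ 1004 (mod 809) has no solution.

no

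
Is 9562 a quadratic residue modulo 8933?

(9562|8933)
  = (629|8933)    [9562 ≡ 629 mod 8933]
  = (8933|629)    [QR: 629 ≡ 1 mod 4, sign kept]
  = (127|629)    [8933 ≡ 127 mod 629]
  = (629|127)    [QR: 629 ≡ 1 mod 4, sign kept]
  = (121|127)    [629 ≡ 121 mod 127]
  = (127|121)    [QR: 121 ≡ 1 mod 4, sign kept]
  = (6|121)    [127 ≡ 6 mod 121]
  = (3|121)    [121 ≡ 1 mod 8 ⇒ (2|121) = +1]
  = (121|3)    [QR: 121 ≡ 1 mod 4, sign kept]
  = (1|3)    [121 ≡ 1 mod 3]
  = 1    [(1|3) = 1]
(9562|8933) = 1, and 8933 is prime, so 9562 is a quadratic residue mod 8933.

yes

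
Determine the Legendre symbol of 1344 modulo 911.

-1

Reduce the numerator: 1344 ≡ 433 (mod 911), so (1344 / 911) = (433 / 911).
433 ≡ 1 (mod 4), so quadratic reciprocity gives (433 / 911) = (911 / 433). Reduce: 911 ≡ 45 (mod 433). Now have (45 / 433).
45 ≡ 1 (mod 4), so quadratic reciprocity gives (45 / 433) = (433 / 45). Reduce: 433 ≡ 28 (mod 45). Now have (28 / 45).
Factor out 2: 28 = 2^2·7. Since 45 ≡ 5 (mod 8), (2 / 45) = -1, and (2 / 45)^2 = +1. Now have (7 / 45).
45 ≡ 1 (mod 4), so quadratic reciprocity gives (7 / 45) = (45 / 7). Reduce: 45 ≡ 3 (mod 7). Now have (3 / 7).
Both 3 ≡ 3 and 7 ≡ 3 (mod 4), so reciprocity gives (3 / 7) = -(7 / 3). Reduce: 7 ≡ 1 (mod 3). Now have -(1 / 3).
(1 / 3) = 1. Collecting the sign factors: -1.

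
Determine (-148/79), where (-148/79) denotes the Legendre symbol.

1

(-148/79)
  = (10/79)    [-148 ≡ 10 mod 79]
  = (5/79)    [79 ≡ 7 mod 8 ⇒ (2/79) = +1]
  = (79/5)    [QR: 5 ≡ 1 mod 4, sign kept]
  = (4/5)    [79 ≡ 4 mod 5]
  = (1/5)    [5 ≡ 5 mod 8 ⇒ (2/5)^2 = +1]
  = 1    [(1/5) = 1]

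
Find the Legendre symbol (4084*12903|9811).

By multiplicativity, (4084·12903|9811) = (4084|9811)·(12903|9811).
First factor (4084|9811):
(4084|9811)
  = (1021|9811)    [9811 ≡ 3 mod 8 ⇒ (2|9811)^2 = +1]
  = (9811|1021)    [QR: 1021 ≡ 1 mod 4, sign kept]
  = (622|1021)    [9811 ≡ 622 mod 1021]
  = -(311|1021)    [1021 ≡ 5 mod 8 ⇒ (2|1021) = -1]
  = -(1021|311)    [QR: 1021 ≡ 1 mod 4, sign kept]
  = -(88|311)    [1021 ≡ 88 mod 311]
  = -(11|311)    [311 ≡ 7 mod 8 ⇒ (2|311)^3 = +1]
  = (311|11)    [QR: both ≡ 3 mod 4, sign flips]
  = (3|11)    [311 ≡ 3 mod 11]
  = -(11|3)    [QR: both ≡ 3 mod 4, sign flips]
  = -(2|3)    [11 ≡ 2 mod 3]
  = (1|3)    [3 ≡ 3 mod 8 ⇒ (2|3) = -1]
  = 1    [(1|3) = 1]
Second factor (12903|9811):
(12903|9811)
  = (3092|9811)    [12903 ≡ 3092 mod 9811]
  = (773|9811)    [9811 ≡ 3 mod 8 ⇒ (2|9811)^2 = +1]
  = (9811|773)    [QR: 773 ≡ 1 mod 4, sign kept]
  = (535|773)    [9811 ≡ 535 mod 773]
  = (773|535)    [QR: 773 ≡ 1 mod 4, sign kept]
  = (238|535)    [773 ≡ 238 mod 535]
  = (119|535)    [535 ≡ 7 mod 8 ⇒ (2|535) = +1]
  = -(535|119)    [QR: both ≡ 3 mod 4, sign flips]
  = -(59|119)    [535 ≡ 59 mod 119]
  = (119|59)    [QR: both ≡ 3 mod 4, sign flips]
  = (1|59)    [119 ≡ 1 mod 59]
  = 1    [(1|59) = 1]
Product: (1)·(1) = 1.

1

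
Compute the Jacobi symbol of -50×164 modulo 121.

By multiplicativity, (-50·164|121) = (-50|121)·(164|121).
First factor (-50|121):
Pull out -1: (-50|121) = (-1|121)·(50|121). Since 121 ≡ 1 (mod 4), (-1|121) = +1. Now have (50|121).
Factor out 2: 50 = 2·25. Since 121 ≡ 1 (mod 8), (2|121) = +1. Now have (25|121).
25 ≡ 1 (mod 4), so quadratic reciprocity gives (25|121) = (121|25). Reduce: 121 ≡ 21 (mod 25). Now have (21|25).
21 ≡ 1 (mod 4), so quadratic reciprocity gives (21|25) = (25|21). Reduce: 25 ≡ 4 (mod 21). Now have (4|21).
Factor out 2: 4 = 2^2. Since 21 ≡ 5 (mod 8), (2|21) = -1, and (2|21)^2 = +1. Now have (1|21).
(1|21) = 1. Collecting the sign factors: 1.
Second factor (164|121):
Reduce the numerator: 164 ≡ 43 (mod 121), so (164|121) = (43|121).
121 ≡ 1 (mod 4), so quadratic reciprocity gives (43|121) = (121|43). Reduce: 121 ≡ 35 (mod 43). Now have (35|43).
Both 35 ≡ 3 and 43 ≡ 3 (mod 4), so reciprocity gives (35|43) = -(43|35). Reduce: 43 ≡ 8 (mod 35). Now have -(8|35).
Factor out 2: 8 = 2^3. Since 35 ≡ 3 (mod 8), (2|35) = -1, and (2|35)^3 = -1. Now have (1|35).
(1|35) = 1. Collecting the sign factors: 1.
Product: (1)·(1) = 1.

1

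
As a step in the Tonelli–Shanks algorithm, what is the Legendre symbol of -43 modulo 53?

1

(-43/53)
  = (10/53)    [-43 ≡ 10 mod 53]
  = -(5/53)    [53 ≡ 5 mod 8 ⇒ (2/53) = -1]
  = -(53/5)    [QR: 5 ≡ 1 mod 4, sign kept]
  = -(3/5)    [53 ≡ 3 mod 5]
  = -(5/3)    [QR: 5 ≡ 1 mod 4, sign kept]
  = -(2/3)    [5 ≡ 2 mod 3]
  = (1/3)    [3 ≡ 3 mod 8 ⇒ (2/3) = -1]
  = 1    [(1/3) = 1]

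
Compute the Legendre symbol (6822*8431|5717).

By multiplicativity, (6822·8431|5717) = (6822|5717)·(8431|5717).
First factor (6822|5717):
(6822|5717)
  = (1105|5717)    [6822 ≡ 1105 mod 5717]
  = (5717|1105)    [QR: 1105 ≡ 1 mod 4, sign kept]
  = (192|1105)    [5717 ≡ 192 mod 1105]
  = (3|1105)    [1105 ≡ 1 mod 8 ⇒ (2|1105)^6 = +1]
  = (1105|3)    [QR: 1105 ≡ 1 mod 4, sign kept]
  = (1|3)    [1105 ≡ 1 mod 3]
  = 1    [(1|3) = 1]
Second factor (8431|5717):
(8431|5717)
  = (2714|5717)    [8431 ≡ 2714 mod 5717]
  = -(1357|5717)    [5717 ≡ 5 mod 8 ⇒ (2|5717) = -1]
  = -(5717|1357)    [QR: 1357 ≡ 1 mod 4, sign kept]
  = -(289|1357)    [5717 ≡ 289 mod 1357]
  = -(1357|289)    [QR: 289 ≡ 1 mod 4, sign kept]
  = -(201|289)    [1357 ≡ 201 mod 289]
  = -(289|201)    [QR: 201 ≡ 1 mod 4, sign kept]
  = -(88|201)    [289 ≡ 88 mod 201]
  = -(11|201)    [201 ≡ 1 mod 8 ⇒ (2|201)^3 = +1]
  = -(201|11)    [QR: 201 ≡ 1 mod 4, sign kept]
  = -(3|11)    [201 ≡ 3 mod 11]
  = (11|3)    [QR: both ≡ 3 mod 4, sign flips]
  = (2|3)    [11 ≡ 2 mod 3]
  = -(1|3)    [3 ≡ 3 mod 8 ⇒ (2|3) = -1]
  = -1    [(1|3) = 1]
Product: (1)·(-1) = -1.

-1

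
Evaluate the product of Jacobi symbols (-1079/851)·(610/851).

1

By multiplicativity, (-1079·610/851) = (-1079/851)·(610/851).
First factor (-1079/851):
(-1079/851)
  = -(1079/851)    [851 ≡ 3 mod 4 ⇒ (-1/851) = -1]
  = -(228/851)    [1079 ≡ 228 mod 851]
  = -(57/851)    [851 ≡ 3 mod 8 ⇒ (2/851)^2 = +1]
  = -(851/57)    [QR: 57 ≡ 1 mod 4, sign kept]
  = -(53/57)    [851 ≡ 53 mod 57]
  = -(57/53)    [QR: 53 ≡ 1 mod 4, sign kept]
  = -(4/53)    [57 ≡ 4 mod 53]
  = -(1/53)    [53 ≡ 5 mod 8 ⇒ (2/53)^2 = +1]
  = -1    [(1/53) = 1]
Second factor (610/851):
(610/851)
  = -(305/851)    [851 ≡ 3 mod 8 ⇒ (2/851) = -1]
  = -(851/305)    [QR: 305 ≡ 1 mod 4, sign kept]
  = -(241/305)    [851 ≡ 241 mod 305]
  = -(305/241)    [QR: 241 ≡ 1 mod 4, sign kept]
  = -(64/241)    [305 ≡ 64 mod 241]
  = -(1/241)    [241 ≡ 1 mod 8 ⇒ (2/241)^6 = +1]
  = -1    [(1/241) = 1]
Product: (-1)·(-1) = 1.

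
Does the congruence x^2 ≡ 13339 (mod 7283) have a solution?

(13339/7283)
  = (6056/7283)    [13339 ≡ 6056 mod 7283]
  = -(757/7283)    [7283 ≡ 3 mod 8 ⇒ (2/7283)^3 = -1]
  = -(7283/757)    [QR: 757 ≡ 1 mod 4, sign kept]
  = -(470/757)    [7283 ≡ 470 mod 757]
  = (235/757)    [757 ≡ 5 mod 8 ⇒ (2/757) = -1]
  = (757/235)    [QR: 757 ≡ 1 mod 4, sign kept]
  = (52/235)    [757 ≡ 52 mod 235]
  = (13/235)    [235 ≡ 3 mod 8 ⇒ (2/235)^2 = +1]
  = (235/13)    [QR: 13 ≡ 1 mod 4, sign kept]
  = (1/13)    [235 ≡ 1 mod 13]
  = 1    [(1/13) = 1]
The Legendre symbol is 1, so x^2 ≡ 13339 (mod 7283) has solution.

yes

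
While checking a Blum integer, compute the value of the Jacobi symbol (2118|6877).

1

Factor out 2: 2118 = 2·1059. Since 6877 ≡ 5 (mod 8), (2|6877) = -1. Now have -(1059|6877).
6877 ≡ 1 (mod 4), so quadratic reciprocity gives (1059|6877) = (6877|1059). Reduce: 6877 ≡ 523 (mod 1059). Now have -(523|1059).
Both 523 ≡ 3 and 1059 ≡ 3 (mod 4), so reciprocity gives (523|1059) = -(1059|523). Reduce: 1059 ≡ 13 (mod 523). Now have (13|523).
13 ≡ 1 (mod 4), so quadratic reciprocity gives (13|523) = (523|13). Reduce: 523 ≡ 3 (mod 13). Now have (3|13).
13 ≡ 1 (mod 4), so quadratic reciprocity gives (3|13) = (13|3). Reduce: 13 ≡ 1 (mod 3). Now have (1|3).
(1|3) = 1. Collecting the sign factors: 1.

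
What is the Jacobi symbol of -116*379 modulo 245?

By multiplicativity, (-116·379/245) = (-116/245)·(379/245).
First factor (-116/245):
Reduce the numerator: -116 ≡ 129 (mod 245), so (-116/245) = (129/245).
129 ≡ 1 (mod 4), so quadratic reciprocity gives (129/245) = (245/129). Reduce: 245 ≡ 116 (mod 129). Now have (116/129).
Factor out 2: 116 = 2^2·29. Since 129 ≡ 1 (mod 8), (2/129) = +1, and (2/129)^2 = +1. Now have (29/129).
29 ≡ 1 (mod 4), so quadratic reciprocity gives (29/129) = (129/29). Reduce: 129 ≡ 13 (mod 29). Now have (13/29).
13 ≡ 1 (mod 4), so quadratic reciprocity gives (13/29) = (29/13). Reduce: 29 ≡ 3 (mod 13). Now have (3/13).
13 ≡ 1 (mod 4), so quadratic reciprocity gives (3/13) = (13/3). Reduce: 13 ≡ 1 (mod 3). Now have (1/3).
(1/3) = 1. Collecting the sign factors: 1.
Second factor (379/245):
Reduce the numerator: 379 ≡ 134 (mod 245), so (379/245) = (134/245).
Factor out 2: 134 = 2·67. Since 245 ≡ 5 (mod 8), (2/245) = -1. Now have -(67/245).
245 ≡ 1 (mod 4), so quadratic reciprocity gives (67/245) = (245/67). Reduce: 245 ≡ 44 (mod 67). Now have -(44/67).
Factor out 2: 44 = 2^2·11. Since 67 ≡ 3 (mod 8), (2/67) = -1, and (2/67)^2 = +1. Now have -(11/67).
Both 11 ≡ 3 and 67 ≡ 3 (mod 4), so reciprocity gives (11/67) = -(67/11). Reduce: 67 ≡ 1 (mod 11). Now have (1/11).
(1/11) = 1. Collecting the sign factors: 1.
Product: (1)·(1) = 1.

1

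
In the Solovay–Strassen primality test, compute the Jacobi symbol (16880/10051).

-1

(16880/10051)
  = (6829/10051)    [16880 ≡ 6829 mod 10051]
  = (10051/6829)    [QR: 6829 ≡ 1 mod 4, sign kept]
  = (3222/6829)    [10051 ≡ 3222 mod 6829]
  = -(1611/6829)    [6829 ≡ 5 mod 8 ⇒ (2/6829) = -1]
  = -(6829/1611)    [QR: 6829 ≡ 1 mod 4, sign kept]
  = -(385/1611)    [6829 ≡ 385 mod 1611]
  = -(1611/385)    [QR: 385 ≡ 1 mod 4, sign kept]
  = -(71/385)    [1611 ≡ 71 mod 385]
  = -(385/71)    [QR: 385 ≡ 1 mod 4, sign kept]
  = -(30/71)    [385 ≡ 30 mod 71]
  = -(15/71)    [71 ≡ 7 mod 8 ⇒ (2/71) = +1]
  = (71/15)    [QR: both ≡ 3 mod 4, sign flips]
  = (11/15)    [71 ≡ 11 mod 15]
  = -(15/11)    [QR: both ≡ 3 mod 4, sign flips]
  = -(4/11)    [15 ≡ 4 mod 11]
  = -(1/11)    [11 ≡ 3 mod 8 ⇒ (2/11)^2 = +1]
  = -1    [(1/11) = 1]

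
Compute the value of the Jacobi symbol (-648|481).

Reduce the numerator: -648 ≡ 314 (mod 481), so (-648|481) = (314|481).
Factor out 2: 314 = 2·157. Since 481 ≡ 1 (mod 8), (2|481) = +1. Now have (157|481).
157 ≡ 1 (mod 4), so quadratic reciprocity gives (157|481) = (481|157). Reduce: 481 ≡ 10 (mod 157). Now have (10|157).
Factor out 2: 10 = 2·5. Since 157 ≡ 5 (mod 8), (2|157) = -1. Now have -(5|157).
5 ≡ 1 (mod 4), so quadratic reciprocity gives (5|157) = (157|5). Reduce: 157 ≡ 2 (mod 5). Now have -(2|5).
Factor out 2: 2 = 2. Since 5 ≡ 5 (mod 8), (2|5) = -1. Now have (1|5).
(1|5) = 1. Collecting the sign factors: 1.

1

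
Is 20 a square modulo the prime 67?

(20/67)
  = (5/67)    [67 ≡ 3 mod 8 ⇒ (2/67)^2 = +1]
  = (67/5)    [QR: 5 ≡ 1 mod 4, sign kept]
  = (2/5)    [67 ≡ 2 mod 5]
  = -(1/5)    [5 ≡ 5 mod 8 ⇒ (2/5) = -1]
  = -1    [(1/5) = 1]
(20/67) = -1, and 67 is prime, so 20 is not a quadratic residue mod 67.

no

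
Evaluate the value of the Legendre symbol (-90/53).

1

(-90/53)
  = (16/53)    [-90 ≡ 16 mod 53]
  = (1/53)    [53 ≡ 5 mod 8 ⇒ (2/53)^4 = +1]
  = 1    [(1/53) = 1]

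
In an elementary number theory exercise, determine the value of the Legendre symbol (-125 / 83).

1

Reduce the numerator: -125 ≡ 41 (mod 83), so (-125 / 83) = (41 / 83).
41 ≡ 1 (mod 4), so quadratic reciprocity gives (41 / 83) = (83 / 41). Reduce: 83 ≡ 1 (mod 41). Now have (1 / 41).
(1 / 41) = 1. Collecting the sign factors: 1.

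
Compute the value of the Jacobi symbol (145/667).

0

(145/667)
  = (667/145)    [QR: 145 ≡ 1 mod 4, sign kept]
  = (87/145)    [667 ≡ 87 mod 145]
  = (145/87)    [QR: 145 ≡ 1 mod 4, sign kept]
  = (58/87)    [145 ≡ 58 mod 87]
  = (29/87)    [87 ≡ 7 mod 8 ⇒ (2/87) = +1]
  = (87/29)    [QR: 29 ≡ 1 mod 4, sign kept]
  = (0/29)    [87 ≡ 0 mod 29]
  = 0    [numerator 0, gcd > 1]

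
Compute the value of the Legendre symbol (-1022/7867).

Reduce the numerator: -1022 ≡ 6845 (mod 7867), so (-1022/7867) = (6845/7867).
6845 ≡ 1 (mod 4), so quadratic reciprocity gives (6845/7867) = (7867/6845). Reduce: 7867 ≡ 1022 (mod 6845). Now have (1022/6845).
Factor out 2: 1022 = 2·511. Since 6845 ≡ 5 (mod 8), (2/6845) = -1. Now have -(511/6845).
6845 ≡ 1 (mod 4), so quadratic reciprocity gives (511/6845) = (6845/511). Reduce: 6845 ≡ 202 (mod 511). Now have -(202/511).
Factor out 2: 202 = 2·101. Since 511 ≡ 7 (mod 8), (2/511) = +1. Now have -(101/511).
101 ≡ 1 (mod 4), so quadratic reciprocity gives (101/511) = (511/101). Reduce: 511 ≡ 6 (mod 101). Now have -(6/101).
Factor out 2: 6 = 2·3. Since 101 ≡ 5 (mod 8), (2/101) = -1. Now have (3/101).
101 ≡ 1 (mod 4), so quadratic reciprocity gives (3/101) = (101/3). Reduce: 101 ≡ 2 (mod 3). Now have (2/3).
Factor out 2: 2 = 2. Since 3 ≡ 3 (mod 8), (2/3) = -1. Now have -(1/3).
(1/3) = 1. Collecting the sign factors: -1.

-1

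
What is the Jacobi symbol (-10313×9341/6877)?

-1

By multiplicativity, (-10313·9341/6877) = (-10313/6877)·(9341/6877).
First factor (-10313/6877):
(-10313/6877)
  = (3441/6877)    [-10313 ≡ 3441 mod 6877]
  = (6877/3441)    [QR: 3441 ≡ 1 mod 4, sign kept]
  = (3436/3441)    [6877 ≡ 3436 mod 3441]
  = (859/3441)    [3441 ≡ 1 mod 8 ⇒ (2/3441)^2 = +1]
  = (3441/859)    [QR: 3441 ≡ 1 mod 4, sign kept]
  = (5/859)    [3441 ≡ 5 mod 859]
  = (859/5)    [QR: 5 ≡ 1 mod 4, sign kept]
  = (4/5)    [859 ≡ 4 mod 5]
  = (1/5)    [5 ≡ 5 mod 8 ⇒ (2/5)^2 = +1]
  = 1    [(1/5) = 1]
Second factor (9341/6877):
(9341/6877)
  = (2464/6877)    [9341 ≡ 2464 mod 6877]
  = -(77/6877)    [6877 ≡ 5 mod 8 ⇒ (2/6877)^5 = -1]
  = -(6877/77)    [QR: 77 ≡ 1 mod 4, sign kept]
  = -(24/77)    [6877 ≡ 24 mod 77]
  = (3/77)    [77 ≡ 5 mod 8 ⇒ (2/77)^3 = -1]
  = (77/3)    [QR: 77 ≡ 1 mod 4, sign kept]
  = (2/3)    [77 ≡ 2 mod 3]
  = -(1/3)    [3 ≡ 3 mod 8 ⇒ (2/3) = -1]
  = -1    [(1/3) = 1]
Product: (1)·(-1) = -1.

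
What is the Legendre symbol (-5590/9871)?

Reduce the numerator: -5590 ≡ 4281 (mod 9871), so (-5590/9871) = (4281/9871).
4281 ≡ 1 (mod 4), so quadratic reciprocity gives (4281/9871) = (9871/4281). Reduce: 9871 ≡ 1309 (mod 4281). Now have (1309/4281).
1309 ≡ 1 (mod 4), so quadratic reciprocity gives (1309/4281) = (4281/1309). Reduce: 4281 ≡ 354 (mod 1309). Now have (354/1309).
Factor out 2: 354 = 2·177. Since 1309 ≡ 5 (mod 8), (2/1309) = -1. Now have -(177/1309).
177 ≡ 1 (mod 4), so quadratic reciprocity gives (177/1309) = (1309/177). Reduce: 1309 ≡ 70 (mod 177). Now have -(70/177).
Factor out 2: 70 = 2·35. Since 177 ≡ 1 (mod 8), (2/177) = +1. Now have -(35/177).
177 ≡ 1 (mod 4), so quadratic reciprocity gives (35/177) = (177/35). Reduce: 177 ≡ 2 (mod 35). Now have -(2/35).
Factor out 2: 2 = 2. Since 35 ≡ 3 (mod 8), (2/35) = -1. Now have (1/35).
(1/35) = 1. Collecting the sign factors: 1.

1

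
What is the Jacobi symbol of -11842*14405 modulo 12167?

By multiplicativity, (-11842·14405/12167) = (-11842/12167)·(14405/12167).
First factor (-11842/12167):
Reduce the numerator: -11842 ≡ 325 (mod 12167), so (-11842/12167) = (325/12167).
325 ≡ 1 (mod 4), so quadratic reciprocity gives (325/12167) = (12167/325). Reduce: 12167 ≡ 142 (mod 325). Now have (142/325).
Factor out 2: 142 = 2·71. Since 325 ≡ 5 (mod 8), (2/325) = -1. Now have -(71/325).
325 ≡ 1 (mod 4), so quadratic reciprocity gives (71/325) = (325/71). Reduce: 325 ≡ 41 (mod 71). Now have -(41/71).
41 ≡ 1 (mod 4), so quadratic reciprocity gives (41/71) = (71/41). Reduce: 71 ≡ 30 (mod 41). Now have -(30/41).
Factor out 2: 30 = 2·15. Since 41 ≡ 1 (mod 8), (2/41) = +1. Now have -(15/41).
41 ≡ 1 (mod 4), so quadratic reciprocity gives (15/41) = (41/15). Reduce: 41 ≡ 11 (mod 15). Now have -(11/15).
Both 11 ≡ 3 and 15 ≡ 3 (mod 4), so reciprocity gives (11/15) = -(15/11). Reduce: 15 ≡ 4 (mod 11). Now have (4/11).
Factor out 2: 4 = 2^2. Since 11 ≡ 3 (mod 8), (2/11) = -1, and (2/11)^2 = +1. Now have (1/11).
(1/11) = 1. Collecting the sign factors: 1.
Second factor (14405/12167):
Reduce the numerator: 14405 ≡ 2238 (mod 12167), so (14405/12167) = (2238/12167).
Factor out 2: 2238 = 2·1119. Since 12167 ≡ 7 (mod 8), (2/12167) = +1. Now have (1119/12167).
Both 1119 ≡ 3 and 12167 ≡ 3 (mod 4), so reciprocity gives (1119/12167) = -(12167/1119). Reduce: 12167 ≡ 977 (mod 1119). Now have -(977/1119).
977 ≡ 1 (mod 4), so quadratic reciprocity gives (977/1119) = (1119/977). Reduce: 1119 ≡ 142 (mod 977). Now have -(142/977).
Factor out 2: 142 = 2·71. Since 977 ≡ 1 (mod 8), (2/977) = +1. Now have -(71/977).
977 ≡ 1 (mod 4), so quadratic reciprocity gives (71/977) = (977/71). Reduce: 977 ≡ 54 (mod 71). Now have -(54/71).
Factor out 2: 54 = 2·27. Since 71 ≡ 7 (mod 8), (2/71) = +1. Now have -(27/71).
Both 27 ≡ 3 and 71 ≡ 3 (mod 4), so reciprocity gives (27/71) = -(71/27). Reduce: 71 ≡ 17 (mod 27). Now have (17/27).
17 ≡ 1 (mod 4), so quadratic reciprocity gives (17/27) = (27/17). Reduce: 27 ≡ 10 (mod 17). Now have (10/17).
Factor out 2: 10 = 2·5. Since 17 ≡ 1 (mod 8), (2/17) = +1. Now have (5/17).
5 ≡ 1 (mod 4), so quadratic reciprocity gives (5/17) = (17/5). Reduce: 17 ≡ 2 (mod 5). Now have (2/5).
Factor out 2: 2 = 2. Since 5 ≡ 5 (mod 8), (2/5) = -1. Now have -(1/5).
(1/5) = 1. Collecting the sign factors: -1.
Product: (1)·(-1) = -1.

-1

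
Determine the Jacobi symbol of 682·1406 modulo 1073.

By multiplicativity, (682·1406 / 1073) = (682 / 1073)·(1406 / 1073).
First factor (682 / 1073):
Factor out 2: 682 = 2·341. Since 1073 ≡ 1 (mod 8), (2 / 1073) = +1. Now have (341 / 1073).
341 ≡ 1 (mod 4), so quadratic reciprocity gives (341 / 1073) = (1073 / 341). Reduce: 1073 ≡ 50 (mod 341). Now have (50 / 341).
Factor out 2: 50 = 2·25. Since 341 ≡ 5 (mod 8), (2 / 341) = -1. Now have -(25 / 341).
25 ≡ 1 (mod 4), so quadratic reciprocity gives (25 / 341) = (341 / 25). Reduce: 341 ≡ 16 (mod 25). Now have -(16 / 25).
Factor out 2: 16 = 2^4. Since 25 ≡ 1 (mod 8), (2 / 25) = +1, and (2 / 25)^4 = +1. Now have -(1 / 25).
(1 / 25) = 1. Collecting the sign factors: -1.
Second factor (1406 / 1073):
Reduce the numerator: 1406 ≡ 333 (mod 1073), so (1406 / 1073) = (333 / 1073).
333 ≡ 1 (mod 4), so quadratic reciprocity gives (333 / 1073) = (1073 / 333). Reduce: 1073 ≡ 74 (mod 333). Now have (74 / 333).
Factor out 2: 74 = 2·37. Since 333 ≡ 5 (mod 8), (2 / 333) = -1. Now have -(37 / 333).
37 ≡ 1 (mod 4), so quadratic reciprocity gives (37 / 333) = (333 / 37). Reduce: 333 ≡ 0 (mod 37). Now have -(0 / 37).
The numerator is now 0 with denominator 37 > 1: the symbol is 0.
Product: (-1)·(0) = 0.

0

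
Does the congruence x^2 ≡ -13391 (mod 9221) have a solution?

Reduce the numerator: -13391 ≡ 5051 (mod 9221), so (-13391/9221) = (5051/9221).
9221 ≡ 1 (mod 4), so quadratic reciprocity gives (5051/9221) = (9221/5051). Reduce: 9221 ≡ 4170 (mod 5051). Now have (4170/5051).
Factor out 2: 4170 = 2·2085. Since 5051 ≡ 3 (mod 8), (2/5051) = -1. Now have -(2085/5051).
2085 ≡ 1 (mod 4), so quadratic reciprocity gives (2085/5051) = (5051/2085). Reduce: 5051 ≡ 881 (mod 2085). Now have -(881/2085).
881 ≡ 1 (mod 4), so quadratic reciprocity gives (881/2085) = (2085/881). Reduce: 2085 ≡ 323 (mod 881). Now have -(323/881).
881 ≡ 1 (mod 4), so quadratic reciprocity gives (323/881) = (881/323). Reduce: 881 ≡ 235 (mod 323). Now have -(235/323).
Both 235 ≡ 3 and 323 ≡ 3 (mod 4), so reciprocity gives (235/323) = -(323/235). Reduce: 323 ≡ 88 (mod 235). Now have (88/235).
Factor out 2: 88 = 2^3·11. Since 235 ≡ 3 (mod 8), (2/235) = -1, and (2/235)^3 = -1. Now have -(11/235).
Both 11 ≡ 3 and 235 ≡ 3 (mod 4), so reciprocity gives (11/235) = -(235/11). Reduce: 235 ≡ 4 (mod 11). Now have (4/11).
Factor out 2: 4 = 2^2. Since 11 ≡ 3 (mod 8), (2/11) = -1, and (2/11)^2 = +1. Now have (1/11).
(1/11) = 1. Collecting the sign factors: 1.
The Legendre symbol is 1, so x^2 ≡ -13391 (mod 9221) has solution.

yes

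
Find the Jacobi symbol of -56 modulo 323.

Reduce the numerator: -56 ≡ 267 (mod 323), so (-56 / 323) = (267 / 323).
Both 267 ≡ 3 and 323 ≡ 3 (mod 4), so reciprocity gives (267 / 323) = -(323 / 267). Reduce: 323 ≡ 56 (mod 267). Now have -(56 / 267).
Factor out 2: 56 = 2^3·7. Since 267 ≡ 3 (mod 8), (2 / 267) = -1, and (2 / 267)^3 = -1. Now have (7 / 267).
Both 7 ≡ 3 and 267 ≡ 3 (mod 4), so reciprocity gives (7 / 267) = -(267 / 7). Reduce: 267 ≡ 1 (mod 7). Now have -(1 / 7).
(1 / 7) = 1. Collecting the sign factors: -1.

-1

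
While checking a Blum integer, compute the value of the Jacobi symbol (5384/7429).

(5384/7429)
  = -(673/7429)    [7429 ≡ 5 mod 8 ⇒ (2/7429)^3 = -1]
  = -(7429/673)    [QR: 673 ≡ 1 mod 4, sign kept]
  = -(26/673)    [7429 ≡ 26 mod 673]
  = -(13/673)    [673 ≡ 1 mod 8 ⇒ (2/673) = +1]
  = -(673/13)    [QR: 13 ≡ 1 mod 4, sign kept]
  = -(10/13)    [673 ≡ 10 mod 13]
  = (5/13)    [13 ≡ 5 mod 8 ⇒ (2/13) = -1]
  = (13/5)    [QR: 5 ≡ 1 mod 4, sign kept]
  = (3/5)    [13 ≡ 3 mod 5]
  = (5/3)    [QR: 5 ≡ 1 mod 4, sign kept]
  = (2/3)    [5 ≡ 2 mod 3]
  = -(1/3)    [3 ≡ 3 mod 8 ⇒ (2/3) = -1]
  = -1    [(1/3) = 1]

-1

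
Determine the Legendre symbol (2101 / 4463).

1

2101 ≡ 1 (mod 4), so quadratic reciprocity gives (2101 / 4463) = (4463 / 2101). Reduce: 4463 ≡ 261 (mod 2101). Now have (261 / 2101).
261 ≡ 1 (mod 4), so quadratic reciprocity gives (261 / 2101) = (2101 / 261). Reduce: 2101 ≡ 13 (mod 261). Now have (13 / 261).
13 ≡ 1 (mod 4), so quadratic reciprocity gives (13 / 261) = (261 / 13). Reduce: 261 ≡ 1 (mod 13). Now have (1 / 13).
(1 / 13) = 1. Collecting the sign factors: 1.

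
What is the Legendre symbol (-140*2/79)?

1

By multiplicativity, (-140·2/79) = (-140/79)·(2/79).
First factor (-140/79):
Pull out -1: (-140/79) = (-1/79)·(140/79). Since 79 ≡ 3 (mod 4), (-1/79) = -1. Now have -(140/79).
Reduce the numerator: 140 ≡ 61 (mod 79), so (140/79) = (61/79).
61 ≡ 1 (mod 4), so quadratic reciprocity gives (61/79) = (79/61). Reduce: 79 ≡ 18 (mod 61). Now have -(18/61).
Factor out 2: 18 = 2·9. Since 61 ≡ 5 (mod 8), (2/61) = -1. Now have (9/61).
9 ≡ 1 (mod 4), so quadratic reciprocity gives (9/61) = (61/9). Reduce: 61 ≡ 7 (mod 9). Now have (7/9).
9 ≡ 1 (mod 4), so quadratic reciprocity gives (7/9) = (9/7). Reduce: 9 ≡ 2 (mod 7). Now have (2/7).
Factor out 2: 2 = 2. Since 7 ≡ 7 (mod 8), (2/7) = +1. Now have (1/7).
(1/7) = 1. Collecting the sign factors: 1.
Second factor (2/79):
Factor out 2: 2 = 2. Since 79 ≡ 7 (mod 8), (2/79) = +1. Now have (1/79).
(1/79) = 1. Collecting the sign factors: 1.
Product: (1)·(1) = 1.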